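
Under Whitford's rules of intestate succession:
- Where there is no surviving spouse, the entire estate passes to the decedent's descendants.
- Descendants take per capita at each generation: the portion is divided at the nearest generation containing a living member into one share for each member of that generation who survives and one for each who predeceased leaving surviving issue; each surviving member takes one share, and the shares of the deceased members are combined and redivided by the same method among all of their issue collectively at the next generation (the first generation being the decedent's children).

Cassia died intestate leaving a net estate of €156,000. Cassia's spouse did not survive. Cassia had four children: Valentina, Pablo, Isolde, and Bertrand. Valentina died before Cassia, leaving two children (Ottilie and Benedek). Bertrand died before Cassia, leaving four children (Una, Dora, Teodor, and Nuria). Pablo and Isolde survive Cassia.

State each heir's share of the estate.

The entire €156,000 passes to the descendants.
That amount (€156,000) is divided at the children's generation into 4 shares of €39,000. Pablo and Isolde each take €39,000. The 2 shares of the deceased (Valentina and Bertrand) are combined into a pool of €78,000.
That pool (€78,000) is divided at the grandchildren's generation equally among Ottilie, Benedek, Una, Dora, Teodor, and Nuria: €13,000 each.

Ottilie: €13,000; Benedek: €13,000; Pablo: €39,000; Isolde: €39,000; Una: €13,000; Dora: €13,000; Teodor: €13,000; Nuria: €13,000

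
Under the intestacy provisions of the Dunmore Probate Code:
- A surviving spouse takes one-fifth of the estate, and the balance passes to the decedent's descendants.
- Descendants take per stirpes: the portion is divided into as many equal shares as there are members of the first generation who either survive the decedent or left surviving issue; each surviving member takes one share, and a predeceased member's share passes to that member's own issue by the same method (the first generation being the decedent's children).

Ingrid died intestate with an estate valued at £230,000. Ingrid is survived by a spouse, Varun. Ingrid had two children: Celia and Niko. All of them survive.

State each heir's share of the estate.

Varun takes one-fifth of £230,000 = £46,000. The remaining £184,000 passes to the descendants.
The descendants' portion (£184,000) is divided into 2 shares of £92,000: Celia and Niko each take £92,000.

Varun: £46,000; Celia: £92,000; Niko: £92,000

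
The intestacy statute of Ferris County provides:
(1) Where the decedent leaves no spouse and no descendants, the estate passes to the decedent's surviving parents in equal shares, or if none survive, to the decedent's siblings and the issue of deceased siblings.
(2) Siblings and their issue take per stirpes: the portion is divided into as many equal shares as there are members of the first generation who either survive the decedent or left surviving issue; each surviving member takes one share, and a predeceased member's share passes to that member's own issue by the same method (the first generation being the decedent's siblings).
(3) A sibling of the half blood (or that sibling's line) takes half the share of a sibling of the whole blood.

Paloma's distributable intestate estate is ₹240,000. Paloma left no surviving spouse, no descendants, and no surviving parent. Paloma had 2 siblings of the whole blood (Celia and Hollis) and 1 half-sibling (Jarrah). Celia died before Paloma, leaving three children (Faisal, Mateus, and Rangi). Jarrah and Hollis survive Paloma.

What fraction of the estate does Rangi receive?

Rangi receives 2/15 of the estate.

The entire ₹240,000 passes to the siblings and their issue.
Counting each half-blood sibling's line as half a unit, there are 5/2 units in ₹240,000, so one unit is ₹96,000. Whole-blood lines (Celia and Hollis) take ₹96,000 each; half-blood lines (Jarrah) take ₹48,000 each.
Celia's share (₹96,000) is divided into 3 shares of ₹32,000: Faisal, Mateus, and Rangi each take ₹32,000.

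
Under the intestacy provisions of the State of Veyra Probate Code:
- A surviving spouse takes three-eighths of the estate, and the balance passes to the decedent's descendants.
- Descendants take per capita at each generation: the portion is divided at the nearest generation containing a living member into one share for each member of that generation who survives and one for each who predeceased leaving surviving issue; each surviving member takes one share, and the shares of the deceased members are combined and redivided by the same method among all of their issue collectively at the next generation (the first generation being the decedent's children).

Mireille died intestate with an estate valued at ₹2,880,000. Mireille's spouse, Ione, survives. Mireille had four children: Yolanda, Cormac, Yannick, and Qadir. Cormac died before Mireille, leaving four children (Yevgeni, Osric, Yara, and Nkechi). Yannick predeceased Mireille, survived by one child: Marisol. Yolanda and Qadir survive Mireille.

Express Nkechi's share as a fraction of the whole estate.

Ione takes three-eighths of ₹2,880,000 = ₹1,080,000. The remaining ₹1,800,000 passes to the descendants.
The descendants' portion (₹1,800,000) is divided at the children's generation into 4 shares of ₹450,000. Yolanda and Qadir each take ₹450,000. The 2 shares of the deceased (Cormac and Yannick) are combined into a pool of ₹900,000.
That pool (₹900,000) is divided at the grandchildren's generation equally among Yevgeni, Osric, Yara, Nkechi, and Marisol: ₹180,000 each.

Nkechi receives 1/16 of the estate.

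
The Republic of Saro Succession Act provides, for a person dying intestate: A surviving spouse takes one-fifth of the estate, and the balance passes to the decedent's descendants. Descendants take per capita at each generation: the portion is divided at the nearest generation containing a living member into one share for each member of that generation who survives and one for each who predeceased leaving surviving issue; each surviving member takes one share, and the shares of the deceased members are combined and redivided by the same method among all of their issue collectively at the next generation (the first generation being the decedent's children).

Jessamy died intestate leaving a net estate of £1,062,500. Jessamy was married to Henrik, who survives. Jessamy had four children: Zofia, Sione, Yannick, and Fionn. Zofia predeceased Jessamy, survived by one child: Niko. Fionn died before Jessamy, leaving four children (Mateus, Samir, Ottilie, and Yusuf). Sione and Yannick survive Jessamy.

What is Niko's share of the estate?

Henrik takes one-fifth of £1,062,500 = £212,500. The remaining £850,000 passes to the descendants.
The descendants' portion (£850,000) is divided at the children's generation into 4 shares of £212,500. Sione and Yannick each take £212,500. The 2 shares of the deceased (Zofia and Fionn) are combined into a pool of £425,000.
That pool (£425,000) is divided at the grandchildren's generation equally among Niko, Mateus, Samir, Ottilie, and Yusuf: £85,000 each.

Niko receives £85,000.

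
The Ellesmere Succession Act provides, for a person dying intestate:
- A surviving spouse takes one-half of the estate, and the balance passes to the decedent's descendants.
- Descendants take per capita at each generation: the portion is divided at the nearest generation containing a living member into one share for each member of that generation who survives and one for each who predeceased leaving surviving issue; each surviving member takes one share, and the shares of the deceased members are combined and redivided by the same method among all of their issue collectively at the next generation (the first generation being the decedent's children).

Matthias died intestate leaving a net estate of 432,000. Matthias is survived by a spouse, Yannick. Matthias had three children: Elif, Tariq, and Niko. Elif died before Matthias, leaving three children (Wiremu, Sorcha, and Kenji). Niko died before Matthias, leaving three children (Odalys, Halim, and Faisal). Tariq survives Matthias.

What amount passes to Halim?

Yannick takes one-half of 432,000 = 216,000. The remaining 216,000 passes to the descendants.
The descendants' portion (216,000) is divided at the children's generation into 3 shares of 72,000. Tariq takes 72,000. The 2 shares of the deceased (Elif and Niko) are combined into a pool of 144,000.
That pool (144,000) is divided at the grandchildren's generation equally among Wiremu, Sorcha, Kenji, Odalys, Halim, and Faisal: 24,000 each.

Halim receives 24,000.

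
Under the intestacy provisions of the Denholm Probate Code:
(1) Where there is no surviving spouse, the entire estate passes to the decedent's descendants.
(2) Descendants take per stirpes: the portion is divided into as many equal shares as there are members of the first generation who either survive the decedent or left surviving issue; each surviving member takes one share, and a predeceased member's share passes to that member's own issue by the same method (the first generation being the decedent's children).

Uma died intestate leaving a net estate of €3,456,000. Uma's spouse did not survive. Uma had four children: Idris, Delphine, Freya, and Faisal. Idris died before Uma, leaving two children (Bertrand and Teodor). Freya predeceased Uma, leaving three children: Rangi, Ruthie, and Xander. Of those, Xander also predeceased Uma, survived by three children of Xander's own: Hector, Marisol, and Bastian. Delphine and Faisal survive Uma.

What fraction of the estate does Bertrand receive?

The entire €3,456,000 passes to the descendants.
That amount (€3,456,000) is divided into 4 shares of €864,000: Delphine and Faisal each take €864,000; Idris's €864,000 share passes to Idris's issue; Freya's €864,000 share passes to Freya's issue.
Idris's share (€864,000) is divided into 2 shares of €432,000: Bertrand and Teodor each take €432,000.
Freya's share (€864,000) is divided into 3 shares of €288,000: Rangi and Ruthie each take €288,000; Xander's €288,000 share passes to Xander's issue.
Xander's share (€288,000) is divided into 3 shares of €96,000: Hector, Marisol, and Bastian each take €96,000.

Bertrand receives 1/8 of the estate.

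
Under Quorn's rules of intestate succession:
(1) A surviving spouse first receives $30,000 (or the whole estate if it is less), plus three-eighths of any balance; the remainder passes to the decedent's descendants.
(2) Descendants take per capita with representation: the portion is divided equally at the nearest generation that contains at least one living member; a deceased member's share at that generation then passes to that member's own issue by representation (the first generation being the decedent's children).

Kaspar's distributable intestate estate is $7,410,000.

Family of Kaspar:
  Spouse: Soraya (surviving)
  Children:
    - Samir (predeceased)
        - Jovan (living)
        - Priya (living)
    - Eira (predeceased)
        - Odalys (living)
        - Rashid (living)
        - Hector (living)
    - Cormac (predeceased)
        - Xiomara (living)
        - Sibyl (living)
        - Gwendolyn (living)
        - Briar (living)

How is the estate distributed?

Soraya first takes $30,000, leaving a balance of $7,380,000. Soraya then takes three-eighths of the balance ($2,767,500), for a total of $2,797,500. The remaining $4,612,500 passes to the descendants.
No child survives, so the initial division is made at the grandchildren's generation.
The descendants' portion ($4,612,500) is divided into 9 shares of $512,500: Jovan, Priya, Odalys, Rashid, Hector, Xiomara, Sibyl, Gwendolyn, and Briar each take $512,500.

Soraya: $2,797,500; Jovan: $512,500; Priya: $512,500; Odalys: $512,500; Rashid: $512,500; Hector: $512,500; Xiomara: $512,500; Sibyl: $512,500; Gwendolyn: $512,500; Briar: $512,500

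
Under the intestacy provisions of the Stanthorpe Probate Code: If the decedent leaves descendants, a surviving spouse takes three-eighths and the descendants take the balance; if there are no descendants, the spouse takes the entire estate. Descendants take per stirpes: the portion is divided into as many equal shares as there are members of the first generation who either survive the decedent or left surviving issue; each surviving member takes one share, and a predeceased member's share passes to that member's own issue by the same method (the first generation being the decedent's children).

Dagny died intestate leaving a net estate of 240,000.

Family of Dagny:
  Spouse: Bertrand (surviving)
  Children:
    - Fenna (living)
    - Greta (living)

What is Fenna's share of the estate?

Fenna receives 75,000.

Bertrand takes three-eighths of 240,000 = 90,000. The remaining 150,000 passes to the descendants.
The descendants' portion (150,000) is divided into 2 shares of 75,000: Fenna and Greta each take 75,000.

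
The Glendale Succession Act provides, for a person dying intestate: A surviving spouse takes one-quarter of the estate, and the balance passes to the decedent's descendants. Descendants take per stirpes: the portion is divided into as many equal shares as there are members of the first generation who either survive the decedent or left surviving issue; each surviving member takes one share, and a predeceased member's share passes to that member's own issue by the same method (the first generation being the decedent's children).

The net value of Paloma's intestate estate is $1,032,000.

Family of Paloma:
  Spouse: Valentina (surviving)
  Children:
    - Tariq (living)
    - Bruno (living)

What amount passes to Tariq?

Tariq receives $387,000.

Valentina takes one-quarter of $1,032,000 = $258,000. The remaining $774,000 passes to the descendants.
The descendants' portion ($774,000) is divided into 2 shares of $387,000: Tariq and Bruno each take $387,000.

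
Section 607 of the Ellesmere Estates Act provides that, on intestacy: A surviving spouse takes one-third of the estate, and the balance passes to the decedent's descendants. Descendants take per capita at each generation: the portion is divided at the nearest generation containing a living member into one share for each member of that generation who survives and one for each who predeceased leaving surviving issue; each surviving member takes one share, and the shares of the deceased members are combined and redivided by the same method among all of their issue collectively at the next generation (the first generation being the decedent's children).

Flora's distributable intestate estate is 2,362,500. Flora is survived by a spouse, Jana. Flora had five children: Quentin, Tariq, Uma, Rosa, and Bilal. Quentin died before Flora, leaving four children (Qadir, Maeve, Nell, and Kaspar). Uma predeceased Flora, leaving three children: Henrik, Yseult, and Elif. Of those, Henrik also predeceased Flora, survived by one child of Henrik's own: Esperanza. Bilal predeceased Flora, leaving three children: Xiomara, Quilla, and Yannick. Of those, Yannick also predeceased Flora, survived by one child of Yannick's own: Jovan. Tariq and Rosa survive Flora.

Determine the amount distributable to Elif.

Elif receives 94,500.

Jana takes one-third of 2,362,500 = 787,500. The remaining 1,575,000 passes to the descendants.
The descendants' portion (1,575,000) is divided at the children's generation into 5 shares of 315,000. Tariq and Rosa each take 315,000. The 3 shares of the deceased (Quentin, Uma, and Bilal) are combined into a pool of 945,000.
That pool (945,000) is divided at the grandchildren's generation into 10 shares of 94,500. Qadir, Maeve, Nell, Kaspar, Yseult, Elif, Xiomara, and Quilla each take 94,500. The 2 shares of the deceased (Henrik and Yannick) are combined into a pool of 189,000.
That pool (189,000) is divided at the great-grandchildren's generation equally among Esperanza and Jovan: 94,500 each.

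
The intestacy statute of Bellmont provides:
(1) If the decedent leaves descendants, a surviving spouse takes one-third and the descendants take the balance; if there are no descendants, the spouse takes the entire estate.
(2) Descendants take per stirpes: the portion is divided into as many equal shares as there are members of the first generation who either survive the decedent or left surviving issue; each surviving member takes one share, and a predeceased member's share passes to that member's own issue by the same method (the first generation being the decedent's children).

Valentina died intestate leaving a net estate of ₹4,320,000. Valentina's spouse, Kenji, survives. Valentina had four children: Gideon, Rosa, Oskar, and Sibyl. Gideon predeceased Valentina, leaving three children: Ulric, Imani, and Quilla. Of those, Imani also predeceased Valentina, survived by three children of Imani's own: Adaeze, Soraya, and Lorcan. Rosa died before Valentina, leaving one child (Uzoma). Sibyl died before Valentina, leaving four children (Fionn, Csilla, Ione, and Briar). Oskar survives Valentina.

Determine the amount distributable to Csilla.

Csilla receives ₹180,000.

Kenji takes one-third of ₹4,320,000 = ₹1,440,000. The remaining ₹2,880,000 passes to the descendants.
The descendants' portion (₹2,880,000) is divided into 4 shares of ₹720,000: Oskar takes ₹720,000; Gideon's ₹720,000 share passes to Gideon's issue; Rosa's ₹720,000 share passes to Rosa's issue; Sibyl's ₹720,000 share passes to Sibyl's issue.
Gideon's share (₹720,000) is divided into 3 shares of ₹240,000: Ulric and Quilla each take ₹240,000; Imani's ₹240,000 share passes to Imani's issue.
Imani's share (₹240,000) is divided into 3 shares of ₹80,000: Adaeze, Soraya, and Lorcan each take ₹80,000.
Rosa's share (₹720,000) passes entirely to Uzoma.
Sibyl's share (₹720,000) is divided into 4 shares of ₹180,000: Fionn, Csilla, Ione, and Briar each take ₹180,000.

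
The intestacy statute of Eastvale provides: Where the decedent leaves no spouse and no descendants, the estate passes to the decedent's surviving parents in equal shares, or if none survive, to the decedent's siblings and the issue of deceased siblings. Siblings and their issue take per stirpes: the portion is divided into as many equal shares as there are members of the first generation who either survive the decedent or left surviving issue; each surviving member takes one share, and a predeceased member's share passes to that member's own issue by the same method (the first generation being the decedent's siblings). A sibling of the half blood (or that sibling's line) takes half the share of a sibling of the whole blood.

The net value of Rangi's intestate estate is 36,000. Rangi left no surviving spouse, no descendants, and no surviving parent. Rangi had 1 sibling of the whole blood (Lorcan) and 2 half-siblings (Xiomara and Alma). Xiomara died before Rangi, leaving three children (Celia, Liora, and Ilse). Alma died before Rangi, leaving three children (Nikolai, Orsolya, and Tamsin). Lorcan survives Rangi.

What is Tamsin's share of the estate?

Tamsin receives 3,000.

The entire 36,000 passes to the siblings and their issue.
Counting each half-blood sibling's line as half a unit, there are 2 units in 36,000, so one unit is 18,000. Whole-blood lines (Lorcan) take 18,000 each; half-blood lines (Xiomara and Alma) take 9,000 each.
Xiomara's share (9,000) is divided into 3 shares of 3,000: Celia, Liora, and Ilse each take 3,000.
Alma's share (9,000) is divided into 3 shares of 3,000: Nikolai, Orsolya, and Tamsin each take 3,000.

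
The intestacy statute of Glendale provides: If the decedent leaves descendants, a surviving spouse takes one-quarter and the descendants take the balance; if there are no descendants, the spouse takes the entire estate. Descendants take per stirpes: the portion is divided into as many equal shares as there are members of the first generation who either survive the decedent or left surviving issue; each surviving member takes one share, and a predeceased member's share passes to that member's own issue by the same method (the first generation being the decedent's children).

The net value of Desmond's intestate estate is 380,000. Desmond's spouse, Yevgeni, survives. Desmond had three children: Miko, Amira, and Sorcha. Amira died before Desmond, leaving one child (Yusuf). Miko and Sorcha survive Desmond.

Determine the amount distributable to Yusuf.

Yevgeni takes one-quarter of 380,000 = 95,000. The remaining 285,000 passes to the descendants.
The descendants' portion (285,000) is divided into 3 shares of 95,000: Miko and Sorcha each take 95,000; Amira's 95,000 share passes to Amira's issue.
Amira's share (95,000) passes entirely to Yusuf.

Yusuf receives 95,000.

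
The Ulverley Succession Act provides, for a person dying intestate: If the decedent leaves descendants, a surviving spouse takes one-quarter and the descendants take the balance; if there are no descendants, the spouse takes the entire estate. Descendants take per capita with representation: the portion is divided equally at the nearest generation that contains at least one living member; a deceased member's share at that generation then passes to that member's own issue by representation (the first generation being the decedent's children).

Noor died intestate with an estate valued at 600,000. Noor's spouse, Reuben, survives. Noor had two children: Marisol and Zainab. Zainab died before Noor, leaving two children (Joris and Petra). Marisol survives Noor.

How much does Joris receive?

Reuben takes one-quarter of 600,000 = 150,000. The remaining 450,000 passes to the descendants.
The descendants' portion (450,000) is divided into 2 shares of 225,000: Marisol takes 225,000; Zainab's 225,000 share passes to Zainab's issue.
Zainab's share (225,000) is divided into 2 shares of 112,500: Joris and Petra each take 112,500.

Joris receives 112,500.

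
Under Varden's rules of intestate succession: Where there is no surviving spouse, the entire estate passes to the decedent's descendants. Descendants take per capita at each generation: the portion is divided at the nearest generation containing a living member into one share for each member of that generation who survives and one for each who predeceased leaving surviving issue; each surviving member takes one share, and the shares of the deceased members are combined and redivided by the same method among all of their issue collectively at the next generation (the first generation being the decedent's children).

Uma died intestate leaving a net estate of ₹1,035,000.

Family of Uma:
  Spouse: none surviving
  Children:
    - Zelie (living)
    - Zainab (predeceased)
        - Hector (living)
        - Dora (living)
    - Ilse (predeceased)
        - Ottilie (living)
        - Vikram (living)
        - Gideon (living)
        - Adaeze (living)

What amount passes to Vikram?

Vikram receives ₹115,000.

The entire ₹1,035,000 passes to the descendants.
That amount (₹1,035,000) is divided at the children's generation into 3 shares of ₹345,000. Zelie takes ₹345,000. The 2 shares of the deceased (Zainab and Ilse) are combined into a pool of ₹690,000.
That pool (₹690,000) is divided at the grandchildren's generation equally among Hector, Dora, Ottilie, Vikram, Gideon, and Adaeze: ₹115,000 each.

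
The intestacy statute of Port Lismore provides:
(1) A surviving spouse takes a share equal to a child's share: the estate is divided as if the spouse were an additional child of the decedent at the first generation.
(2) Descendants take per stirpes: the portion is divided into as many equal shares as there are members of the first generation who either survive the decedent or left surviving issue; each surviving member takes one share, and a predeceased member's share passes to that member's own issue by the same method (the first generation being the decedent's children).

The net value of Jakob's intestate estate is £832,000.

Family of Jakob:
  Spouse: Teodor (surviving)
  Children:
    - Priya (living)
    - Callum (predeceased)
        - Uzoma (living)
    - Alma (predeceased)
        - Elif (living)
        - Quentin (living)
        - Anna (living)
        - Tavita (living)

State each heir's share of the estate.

The spouse counts as an additional share at the children's level, so there are 4 primary shares of £208,000. Teodor takes one such share (£208,000).
The children's combined portion (£624,000) is divided into 3 shares of £208,000: Priya takes £208,000; Callum's £208,000 share passes to Callum's issue; Alma's £208,000 share passes to Alma's issue.
Callum's share (£208,000) passes entirely to Uzoma.
Alma's share (£208,000) is divided into 4 shares of £52,000: Elif, Quentin, Anna, and Tavita each take £52,000.

Teodor: £208,000; Priya: £208,000; Uzoma: £208,000; Elif: £52,000; Quentin: £52,000; Anna: £52,000; Tavita: £52,000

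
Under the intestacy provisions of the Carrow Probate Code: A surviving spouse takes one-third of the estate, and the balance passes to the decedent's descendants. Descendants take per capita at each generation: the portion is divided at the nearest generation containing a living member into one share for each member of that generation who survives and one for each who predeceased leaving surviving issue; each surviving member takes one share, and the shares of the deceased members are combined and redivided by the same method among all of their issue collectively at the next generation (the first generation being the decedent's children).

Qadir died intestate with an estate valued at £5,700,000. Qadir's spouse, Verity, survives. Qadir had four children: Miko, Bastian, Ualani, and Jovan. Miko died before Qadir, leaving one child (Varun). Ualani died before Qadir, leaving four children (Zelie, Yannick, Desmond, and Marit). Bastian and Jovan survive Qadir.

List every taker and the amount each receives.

Verity takes one-third of £5,700,000 = £1,900,000. The remaining £3,800,000 passes to the descendants.
The descendants' portion (£3,800,000) is divided at the children's generation into 4 shares of £950,000. Bastian and Jovan each take £950,000. The 2 shares of the deceased (Miko and Ualani) are combined into a pool of £1,900,000.
That pool (£1,900,000) is divided at the grandchildren's generation equally among Varun, Zelie, Yannick, Desmond, and Marit: £380,000 each.

Verity: £1,900,000; Varun: £380,000; Bastian: £950,000; Zelie: £380,000; Yannick: £380,000; Desmond: £380,000; Marit: £380,000; Jovan: £950,000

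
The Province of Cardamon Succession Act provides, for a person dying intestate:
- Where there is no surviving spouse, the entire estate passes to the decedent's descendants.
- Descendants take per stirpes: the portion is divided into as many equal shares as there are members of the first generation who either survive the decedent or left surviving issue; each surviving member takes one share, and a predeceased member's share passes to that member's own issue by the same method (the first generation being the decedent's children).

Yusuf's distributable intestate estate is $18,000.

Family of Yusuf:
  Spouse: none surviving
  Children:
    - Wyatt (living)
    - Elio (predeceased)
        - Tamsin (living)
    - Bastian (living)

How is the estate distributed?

Wyatt: $6,000; Tamsin: $6,000; Bastian: $6,000

The entire $18,000 passes to the descendants.
That amount ($18,000) is divided into 3 shares of $6,000: Wyatt and Bastian each take $6,000; Elio's $6,000 share passes to Elio's issue.
Elio's share ($6,000) passes entirely to Tamsin.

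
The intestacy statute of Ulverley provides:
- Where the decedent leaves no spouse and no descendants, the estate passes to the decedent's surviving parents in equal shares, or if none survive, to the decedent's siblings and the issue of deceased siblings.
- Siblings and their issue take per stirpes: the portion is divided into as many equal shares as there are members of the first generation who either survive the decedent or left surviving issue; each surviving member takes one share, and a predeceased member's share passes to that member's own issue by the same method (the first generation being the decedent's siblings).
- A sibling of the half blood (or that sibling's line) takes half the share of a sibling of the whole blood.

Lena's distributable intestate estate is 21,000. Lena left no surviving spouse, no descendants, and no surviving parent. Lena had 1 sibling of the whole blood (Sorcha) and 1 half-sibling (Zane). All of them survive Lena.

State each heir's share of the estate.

Sorcha: 14,000; Zane: 7,000

The entire 21,000 passes to the siblings and their issue.
Counting each half-blood sibling's line as half a unit, there are 3/2 units in 21,000, so one unit is 14,000. Whole-blood lines (Sorcha) take 14,000 each; half-blood lines (Zane) take 7,000 each.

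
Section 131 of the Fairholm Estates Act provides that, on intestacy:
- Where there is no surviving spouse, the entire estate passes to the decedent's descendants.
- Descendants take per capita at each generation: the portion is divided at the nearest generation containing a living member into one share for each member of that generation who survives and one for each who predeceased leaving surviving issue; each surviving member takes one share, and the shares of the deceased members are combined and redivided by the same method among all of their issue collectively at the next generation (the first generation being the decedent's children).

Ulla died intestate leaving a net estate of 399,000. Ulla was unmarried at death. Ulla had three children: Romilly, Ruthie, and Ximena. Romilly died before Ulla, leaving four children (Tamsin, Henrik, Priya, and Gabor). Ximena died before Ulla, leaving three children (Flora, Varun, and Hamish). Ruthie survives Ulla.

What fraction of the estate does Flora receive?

Flora receives 2/21 of the estate.

The entire 399,000 passes to the descendants.
That amount (399,000) is divided at the children's generation into 3 shares of 133,000. Ruthie takes 133,000. The 2 shares of the deceased (Romilly and Ximena) are combined into a pool of 266,000.
That pool (266,000) is divided at the grandchildren's generation equally among Tamsin, Henrik, Priya, Gabor, Flora, Varun, and Hamish: 38,000 each.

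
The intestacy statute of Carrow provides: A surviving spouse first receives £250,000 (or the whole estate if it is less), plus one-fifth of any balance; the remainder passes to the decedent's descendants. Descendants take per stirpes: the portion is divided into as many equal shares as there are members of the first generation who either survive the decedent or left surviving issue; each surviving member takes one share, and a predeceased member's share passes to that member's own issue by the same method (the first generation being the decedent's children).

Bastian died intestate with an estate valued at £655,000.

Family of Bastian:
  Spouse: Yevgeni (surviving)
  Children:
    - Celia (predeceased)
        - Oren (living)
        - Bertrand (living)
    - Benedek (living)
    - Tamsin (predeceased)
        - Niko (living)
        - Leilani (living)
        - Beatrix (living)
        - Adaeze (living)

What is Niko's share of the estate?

Niko receives £27,000.

Yevgeni first takes £250,000, leaving a balance of £405,000. Yevgeni then takes one-fifth of the balance (£81,000), for a total of £331,000. The remaining £324,000 passes to the descendants.
The descendants' portion (£324,000) is divided into 3 shares of £108,000: Benedek takes £108,000; Celia's £108,000 share passes to Celia's issue; Tamsin's £108,000 share passes to Tamsin's issue.
Celia's share (£108,000) is divided into 2 shares of £54,000: Oren and Bertrand each take £54,000.
Tamsin's share (£108,000) is divided into 4 shares of £27,000: Niko, Leilani, Beatrix, and Adaeze each take £27,000.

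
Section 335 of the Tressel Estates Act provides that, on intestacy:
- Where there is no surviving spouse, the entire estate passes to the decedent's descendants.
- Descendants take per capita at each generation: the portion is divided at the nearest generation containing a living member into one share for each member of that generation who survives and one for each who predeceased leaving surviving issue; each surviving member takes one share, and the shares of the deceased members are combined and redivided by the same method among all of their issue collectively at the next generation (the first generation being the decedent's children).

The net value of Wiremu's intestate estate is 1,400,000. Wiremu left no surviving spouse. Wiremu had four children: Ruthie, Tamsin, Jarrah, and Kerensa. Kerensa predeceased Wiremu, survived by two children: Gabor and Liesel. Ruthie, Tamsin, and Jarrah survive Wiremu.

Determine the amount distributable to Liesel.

Liesel receives 175,000.

The entire 1,400,000 passes to the descendants.
That amount (1,400,000) is divided at the children's generation into 4 shares of 350,000. Ruthie, Tamsin, and Jarrah each take 350,000. The remaining share for the deceased Kerensa (350,000) is carried to the next generation.
That pool (350,000) is divided at the grandchildren's generation equally among Gabor and Liesel: 175,000 each.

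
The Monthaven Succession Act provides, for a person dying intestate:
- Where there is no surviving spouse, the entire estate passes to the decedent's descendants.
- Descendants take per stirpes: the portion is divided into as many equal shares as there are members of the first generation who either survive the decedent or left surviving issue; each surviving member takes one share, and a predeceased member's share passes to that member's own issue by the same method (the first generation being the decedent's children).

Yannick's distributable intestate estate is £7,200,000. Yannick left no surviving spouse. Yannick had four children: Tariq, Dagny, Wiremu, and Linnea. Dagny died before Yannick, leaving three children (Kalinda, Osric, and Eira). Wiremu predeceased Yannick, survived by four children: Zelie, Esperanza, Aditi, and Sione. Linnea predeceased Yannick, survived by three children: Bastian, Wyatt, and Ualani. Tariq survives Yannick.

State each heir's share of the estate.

Tariq: £1,800,000; Kalinda: £600,000; Osric: £600,000; Eira: £600,000; Zelie: £450,000; Esperanza: £450,000; Aditi: £450,000; Sione: £450,000; Bastian: £600,000; Wyatt: £600,000; Ualani: £600,000

The entire £7,200,000 passes to the descendants.
That amount (£7,200,000) is divided into 4 shares of £1,800,000: Tariq takes £1,800,000; Dagny's £1,800,000 share passes to Dagny's issue; Wiremu's £1,800,000 share passes to Wiremu's issue; Linnea's £1,800,000 share passes to Linnea's issue.
Dagny's share (£1,800,000) is divided into 3 shares of £600,000: Kalinda, Osric, and Eira each take £600,000.
Wiremu's share (£1,800,000) is divided into 4 shares of £450,000: Zelie, Esperanza, Aditi, and Sione each take £450,000.
Linnea's share (£1,800,000) is divided into 3 shares of £600,000: Bastian, Wyatt, and Ualani each take £600,000.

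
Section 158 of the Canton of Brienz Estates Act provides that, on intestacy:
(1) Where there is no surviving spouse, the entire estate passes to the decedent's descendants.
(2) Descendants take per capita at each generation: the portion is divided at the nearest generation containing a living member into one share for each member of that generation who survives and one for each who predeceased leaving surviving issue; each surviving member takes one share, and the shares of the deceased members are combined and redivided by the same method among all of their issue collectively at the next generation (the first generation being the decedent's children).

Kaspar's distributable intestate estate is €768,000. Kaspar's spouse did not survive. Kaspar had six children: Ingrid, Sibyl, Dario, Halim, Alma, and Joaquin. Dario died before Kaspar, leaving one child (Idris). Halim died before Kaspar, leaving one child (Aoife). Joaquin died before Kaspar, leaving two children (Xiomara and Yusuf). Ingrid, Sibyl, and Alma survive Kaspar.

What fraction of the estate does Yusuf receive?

Yusuf receives 1/8 of the estate.

The entire €768,000 passes to the descendants.
That amount (€768,000) is divided at the children's generation into 6 shares of €128,000. Ingrid, Sibyl, and Alma each take €128,000. The 3 shares of the deceased (Dario, Halim, and Joaquin) are combined into a pool of €384,000.
That pool (€384,000) is divided at the grandchildren's generation equally among Idris, Aoife, Xiomara, and Yusuf: €96,000 each.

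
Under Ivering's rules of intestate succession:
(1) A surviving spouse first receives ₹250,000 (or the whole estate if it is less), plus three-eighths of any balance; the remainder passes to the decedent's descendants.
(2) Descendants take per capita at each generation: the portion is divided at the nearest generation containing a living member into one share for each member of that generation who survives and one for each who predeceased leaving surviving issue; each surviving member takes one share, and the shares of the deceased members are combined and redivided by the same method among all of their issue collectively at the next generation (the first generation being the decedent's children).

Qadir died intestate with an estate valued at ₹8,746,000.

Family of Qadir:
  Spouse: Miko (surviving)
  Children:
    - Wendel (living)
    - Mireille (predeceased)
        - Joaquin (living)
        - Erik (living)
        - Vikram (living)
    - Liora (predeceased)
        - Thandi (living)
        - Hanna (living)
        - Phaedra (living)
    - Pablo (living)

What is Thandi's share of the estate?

Thandi receives ₹442,500.

Miko first takes ₹250,000, leaving a balance of ₹8,496,000. Miko then takes three-eighths of the balance (₹3,186,000), for a total of ₹3,436,000. The remaining ₹5,310,000 passes to the descendants.
The descendants' portion (₹5,310,000) is divided at the children's generation into 4 shares of ₹1,327,500. Wendel and Pablo each take ₹1,327,500. The 2 shares of the deceased (Mireille and Liora) are combined into a pool of ₹2,655,000.
That pool (₹2,655,000) is divided at the grandchildren's generation equally among Joaquin, Erik, Vikram, Thandi, Hanna, and Phaedra: ₹442,500 each.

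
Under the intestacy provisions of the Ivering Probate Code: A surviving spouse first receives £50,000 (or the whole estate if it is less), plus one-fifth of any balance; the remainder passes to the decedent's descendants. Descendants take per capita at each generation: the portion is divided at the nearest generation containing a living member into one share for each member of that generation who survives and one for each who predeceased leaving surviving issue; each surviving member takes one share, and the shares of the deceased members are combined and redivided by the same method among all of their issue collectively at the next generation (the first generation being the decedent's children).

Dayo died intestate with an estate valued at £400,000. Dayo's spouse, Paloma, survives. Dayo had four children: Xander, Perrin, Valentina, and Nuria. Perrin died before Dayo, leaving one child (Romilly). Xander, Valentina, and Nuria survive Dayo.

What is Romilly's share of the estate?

Paloma first takes £50,000, leaving a balance of £350,000. Paloma then takes one-fifth of the balance (£70,000), for a total of £120,000. The remaining £280,000 passes to the descendants.
The descendants' portion (£280,000) is divided at the children's generation into 4 shares of £70,000. Xander, Valentina, and Nuria each take £70,000. The remaining share for the deceased Perrin (£70,000) is carried to the next generation.
That pool (£70,000) passes entirely to Romilly, the sole taker at the grandchildren's generation.

Romilly receives £70,000.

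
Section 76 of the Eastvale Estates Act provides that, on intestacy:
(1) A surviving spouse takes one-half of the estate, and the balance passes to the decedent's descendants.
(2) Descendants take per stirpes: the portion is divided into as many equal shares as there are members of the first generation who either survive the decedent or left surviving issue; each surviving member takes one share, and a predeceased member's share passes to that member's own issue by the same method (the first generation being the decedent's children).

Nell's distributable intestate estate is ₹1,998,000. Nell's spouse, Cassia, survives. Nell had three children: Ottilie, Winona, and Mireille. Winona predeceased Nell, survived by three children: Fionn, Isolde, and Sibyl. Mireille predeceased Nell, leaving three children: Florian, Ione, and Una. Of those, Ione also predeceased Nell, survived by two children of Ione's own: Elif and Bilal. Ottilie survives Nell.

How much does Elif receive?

Elif receives ₹55,500.

Cassia takes one-half of ₹1,998,000 = ₹999,000. The remaining ₹999,000 passes to the descendants.
The descendants' portion (₹999,000) is divided into 3 shares of ₹333,000: Ottilie takes ₹333,000; Winona's ₹333,000 share passes to Winona's issue; Mireille's ₹333,000 share passes to Mireille's issue.
Winona's share (₹333,000) is divided into 3 shares of ₹111,000: Fionn, Isolde, and Sibyl each take ₹111,000.
Mireille's share (₹333,000) is divided into 3 shares of ₹111,000: Florian and Una each take ₹111,000; Ione's ₹111,000 share passes to Ione's issue.
Ione's share (₹111,000) is divided into 2 shares of ₹55,500: Elif and Bilal each take ₹55,500.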